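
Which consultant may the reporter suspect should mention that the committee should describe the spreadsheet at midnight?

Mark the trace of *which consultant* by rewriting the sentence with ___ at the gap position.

Which consultant may the reporter suspect ___ should mention that the committee should describe the spreadsheet at midnight?

In situ: The reporter may suspect which consultant should mention that the committee should describe the spreadsheet at midnight.
'which consultant' is the subject of the clause embedded under 'suspect'. The gap is right after 'suspect'.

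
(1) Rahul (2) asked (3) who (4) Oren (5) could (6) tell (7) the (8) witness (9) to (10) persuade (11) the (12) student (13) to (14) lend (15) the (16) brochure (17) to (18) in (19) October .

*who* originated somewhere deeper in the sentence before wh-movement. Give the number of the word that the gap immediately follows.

Pre-movement form: Oren could tell the witness to persuade the student to lend the brochure to who in October.
'who' functions as the object of the preposition 'to' (recipient of 'lend'). Fronting leaves a gap immediately after 'to':
Rahul asked who Oren could tell the witness to persuade the student to lend the brochure to ___ in October.
'to' is word 17.

17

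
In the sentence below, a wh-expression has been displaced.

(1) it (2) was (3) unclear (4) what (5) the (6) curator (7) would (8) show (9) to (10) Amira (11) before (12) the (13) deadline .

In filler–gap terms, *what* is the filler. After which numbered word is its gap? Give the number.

Pre-movement form: The curator would show what to Amira before the deadline.
'what' is the direct object of 'show'. Wh-movement fronts it, leaving a gap right after 'show':
It was unclear what the curator would show ___ to Amira before the deadline.
'show' is word 8.

8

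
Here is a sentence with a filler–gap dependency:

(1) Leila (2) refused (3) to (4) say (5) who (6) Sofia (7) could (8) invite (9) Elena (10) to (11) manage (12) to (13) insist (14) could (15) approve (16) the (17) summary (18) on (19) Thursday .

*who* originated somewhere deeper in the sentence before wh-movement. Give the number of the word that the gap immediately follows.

Underlying clause: Sofia could invite Elena to manage to insist who could approve the summary on Thursday.
'who' is the subject of the clause embedded under 'insist'. Fronting leaves a gap immediately after 'insist':
Leila refused to say who Sofia could invite Elena to manage to insist ___ could approve the summary on Thursday.
'insist' is word 13.

13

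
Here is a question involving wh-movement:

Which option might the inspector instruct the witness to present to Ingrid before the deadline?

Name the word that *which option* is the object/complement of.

present

Before movement: The inspector might instruct the witness to present which option to Ingrid before the deadline.
'which option' functions as the direct object of 'present'. Wh-movement fronts it, leaving a gap right after 'present':
Which option might the inspector instruct the witness to present ___ to Ingrid before the deadline?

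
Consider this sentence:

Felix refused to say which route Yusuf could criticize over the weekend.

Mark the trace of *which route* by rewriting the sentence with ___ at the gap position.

Felix refused to say which route Yusuf could criticize ___ over the weekend.

In situ: Yusuf could criticize which route over the weekend.
The filler 'which route' is interpreted as the direct object of 'criticize'. The gap is right after 'criticize'.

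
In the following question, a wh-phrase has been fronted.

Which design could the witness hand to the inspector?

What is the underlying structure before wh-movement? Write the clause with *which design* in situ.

The witness could hand which design to the inspector.

'which design' functions as the direct object of 'hand'. Wh-movement fronts it, leaving a gap right after 'hand':
Which design could the witness hand ___ to the inspector?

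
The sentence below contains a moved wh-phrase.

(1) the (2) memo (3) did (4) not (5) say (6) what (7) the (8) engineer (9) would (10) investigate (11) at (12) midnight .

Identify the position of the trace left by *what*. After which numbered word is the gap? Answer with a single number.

10

In situ: The engineer would investigate what at midnight.
The filler 'what' is interpreted as the direct object of 'investigate'. Wh-movement fronts it, leaving a gap right after 'investigate':
The memo did not say what the engineer would investigate ___ at midnight.
'investigate' is word 10.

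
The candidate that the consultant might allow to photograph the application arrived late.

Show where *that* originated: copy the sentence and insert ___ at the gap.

The candidate that the consultant might allow ___ to photograph the application arrived late.

'that' functions as the direct object of 'allow'. The gap is right after 'allow'.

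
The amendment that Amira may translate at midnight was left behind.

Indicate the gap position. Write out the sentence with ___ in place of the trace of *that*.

The amendment that Amira may translate ___ at midnight was left behind.

'that' is the direct object of 'translate'. The gap is right after 'translate'.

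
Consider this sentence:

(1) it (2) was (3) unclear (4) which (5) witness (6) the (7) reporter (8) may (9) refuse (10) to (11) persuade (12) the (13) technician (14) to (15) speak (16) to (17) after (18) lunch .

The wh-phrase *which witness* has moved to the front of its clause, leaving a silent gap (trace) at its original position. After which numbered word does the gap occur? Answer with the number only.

16

Pre-movement form: The reporter may refuse to persuade the technician to speak to which witness after lunch.
The filler 'which witness' is interpreted as the object of the preposition 'to'. Fronting leaves a gap immediately after 'to':
It was unclear which witness the reporter may refuse to persuade the technician to speak to ___ after lunch.
'to' is word 16.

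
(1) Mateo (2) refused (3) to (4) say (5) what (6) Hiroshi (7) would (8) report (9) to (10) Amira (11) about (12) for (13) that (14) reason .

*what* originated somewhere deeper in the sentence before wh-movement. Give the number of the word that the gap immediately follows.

11

In situ: Hiroshi would report to Amira about what for that reason.
'what' is the object of the preposition 'about'. Wh-movement fronts it, leaving a gap right after 'about':
Mateo refused to say what Hiroshi would report to Amira about ___ for that reason.
'about' is word 11.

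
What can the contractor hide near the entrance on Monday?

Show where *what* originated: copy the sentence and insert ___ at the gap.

What can the contractor hide ___ near the entrance on Monday?

Pre-movement form: The contractor can hide what near the entrance on Monday.
The filler 'what' is interpreted as the direct object of 'hide'. The gap is right after 'hide'.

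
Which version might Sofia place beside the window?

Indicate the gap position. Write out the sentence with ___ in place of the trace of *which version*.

In situ: Sofia might place which version beside the window.
The filler 'which version' is interpreted as the direct object of 'place'. The gap is right after 'place'.

Which version might Sofia place ___ beside the window?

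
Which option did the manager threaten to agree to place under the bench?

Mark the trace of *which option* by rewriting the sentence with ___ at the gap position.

Underlying clause: The manager did threaten to agree to place which option under the bench.
'which option' functions as the direct object of 'place'. The gap is right after 'place'.

Which option did the manager threaten to agree to place ___ under the bench?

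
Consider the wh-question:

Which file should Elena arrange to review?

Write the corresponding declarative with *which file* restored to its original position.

'which file' is the direct object of 'review'. Wh-movement fronts it, leaving a gap right after 'review':
Which file should Elena arrange to review ___?

Elena should arrange to review which file.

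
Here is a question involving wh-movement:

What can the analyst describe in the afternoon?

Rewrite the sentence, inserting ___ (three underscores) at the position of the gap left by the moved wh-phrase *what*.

What can the analyst describe ___ in the afternoon?

In situ: The analyst can describe what in the afternoon.
'what' is the direct object of 'describe'. The gap is right after 'describe'.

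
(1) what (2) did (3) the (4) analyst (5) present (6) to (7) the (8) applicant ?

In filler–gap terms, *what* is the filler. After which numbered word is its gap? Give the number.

In situ: The analyst did present what to the applicant.
The filler 'what' is interpreted as the direct object of 'present'. Wh-movement fronts it, leaving a gap right after 'present':
What did the analyst present ___ to the applicant?
'present' is word 5.

5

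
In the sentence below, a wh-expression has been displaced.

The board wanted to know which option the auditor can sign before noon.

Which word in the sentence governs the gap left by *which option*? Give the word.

Before movement: The auditor can sign which option before noon.
'which option' is the direct object of 'sign'. Fronting leaves a gap immediately after 'sign':
The board wanted to know which option the auditor can sign ___ before noon.

sign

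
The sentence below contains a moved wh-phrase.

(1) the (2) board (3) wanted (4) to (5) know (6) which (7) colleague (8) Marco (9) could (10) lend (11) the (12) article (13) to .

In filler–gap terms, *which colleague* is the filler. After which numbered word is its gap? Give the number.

13

Pre-movement form: Marco could lend the article to which colleague.
The filler 'which colleague' is interpreted as the object of the preposition 'to' (recipient of 'lend'). It moves to the left edge, and the trace sits right after 'to':
The board wanted to know which colleague Marco could lend the article to ___.
'to' is word 13.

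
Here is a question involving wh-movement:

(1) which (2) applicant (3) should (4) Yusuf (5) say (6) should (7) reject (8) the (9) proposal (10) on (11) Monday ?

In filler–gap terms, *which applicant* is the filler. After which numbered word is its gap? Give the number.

Before movement: Yusuf should say which applicant should reject the proposal on Monday.
'which applicant' functions as the subject of the clause embedded under 'say'. Fronting leaves a gap immediately after 'say':
Which applicant should Yusuf say ___ should reject the proposal on Monday?
'say' is word 5.

5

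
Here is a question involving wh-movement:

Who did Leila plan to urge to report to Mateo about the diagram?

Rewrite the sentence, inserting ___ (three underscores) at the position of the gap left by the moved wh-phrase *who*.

Who did Leila plan to urge ___ to report to Mateo about the diagram?

Underlying clause: Leila did plan to urge who to report to Mateo about the diagram.
'who' functions as the direct object of 'urge'. The gap is right after 'urge'.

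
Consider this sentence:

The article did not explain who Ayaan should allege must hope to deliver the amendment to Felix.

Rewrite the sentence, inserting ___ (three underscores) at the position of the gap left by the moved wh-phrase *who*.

In situ: Ayaan should allege who must hope to deliver the amendment to Felix.
'who' functions as the subject of the clause embedded under 'allege'. The gap is right after 'allege'.

The article did not explain who Ayaan should allege ___ must hope to deliver the amendment to Felix.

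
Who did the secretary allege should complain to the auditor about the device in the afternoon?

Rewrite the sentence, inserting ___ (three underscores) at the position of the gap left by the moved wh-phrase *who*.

Pre-movement form: The secretary did allege who should complain to the auditor about the device in the afternoon.
The filler 'who' is interpreted as the subject of the clause embedded under 'allege'. The gap is right after 'allege'.

Who did the secretary allege ___ should complain to the auditor about the device in the afternoon?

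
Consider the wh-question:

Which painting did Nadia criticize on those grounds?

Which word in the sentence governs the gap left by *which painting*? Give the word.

criticize

Underlying clause: Nadia did criticize which painting on those grounds.
'which painting' is the direct object of 'criticize'. Wh-movement fronts it, leaving a gap right after 'criticize':
Which painting did Nadia criticize ___ on those grounds?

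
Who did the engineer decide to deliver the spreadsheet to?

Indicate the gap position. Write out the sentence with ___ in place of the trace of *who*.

Who did the engineer decide to deliver the spreadsheet to ___?

Before movement: The engineer did decide to deliver the spreadsheet to who.
The filler 'who' is interpreted as the object of the preposition 'to' (recipient of 'deliver'). The gap is right after 'to'.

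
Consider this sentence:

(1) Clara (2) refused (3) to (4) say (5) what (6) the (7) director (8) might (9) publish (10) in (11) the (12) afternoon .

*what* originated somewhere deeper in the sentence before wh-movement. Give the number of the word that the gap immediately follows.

Before movement: The director might publish what in the afternoon.
The filler 'what' is interpreted as the direct object of 'publish'. Fronting leaves a gap immediately after 'publish':
Clara refused to say what the director might publish ___ in the afternoon.
'publish' is word 9.

9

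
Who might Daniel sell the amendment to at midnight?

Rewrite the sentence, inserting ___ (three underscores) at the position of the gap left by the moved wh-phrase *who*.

Who might Daniel sell the amendment to ___ at midnight?

Pre-movement form: Daniel might sell the amendment to who at midnight.
'who' is the object of the preposition 'to' (recipient of 'sell'). The gap is right after 'to'.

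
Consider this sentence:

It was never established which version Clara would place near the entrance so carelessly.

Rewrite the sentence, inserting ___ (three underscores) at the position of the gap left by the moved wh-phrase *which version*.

Pre-movement form: Clara would place which version near the entrance so carelessly.
'which version' is the direct object of 'place'. The gap is right after 'place'.

It was never established which version Clara would place ___ near the entrance so carelessly.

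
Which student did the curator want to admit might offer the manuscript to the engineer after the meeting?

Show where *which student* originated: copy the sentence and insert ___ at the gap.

Before movement: The curator did want to admit which student might offer the manuscript to the engineer after the meeting.
The filler 'which student' is interpreted as the subject of the clause embedded under 'admit'. The gap is right after 'admit'.

Which student did the curator want to admit ___ might offer the manuscript to the engineer after the meeting?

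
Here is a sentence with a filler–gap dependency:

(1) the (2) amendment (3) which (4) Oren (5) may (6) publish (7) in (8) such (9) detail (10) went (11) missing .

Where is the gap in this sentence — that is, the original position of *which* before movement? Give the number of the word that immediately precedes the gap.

6

'which' functions as the direct object of 'publish'. It moves to the left edge, and the trace sits right after 'publish':
The amendment which Oren may publish ___ in such detail went missing.
'publish' is word 6.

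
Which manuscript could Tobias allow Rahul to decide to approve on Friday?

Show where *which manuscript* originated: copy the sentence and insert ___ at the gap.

Which manuscript could Tobias allow Rahul to decide to approve ___ on Friday?

In situ: Tobias could allow Rahul to decide to approve which manuscript on Friday.
'which manuscript' is the direct object of 'approve'. The gap is right after 'approve'.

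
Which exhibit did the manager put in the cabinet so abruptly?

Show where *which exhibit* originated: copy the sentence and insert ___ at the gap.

Which exhibit did the manager put ___ in the cabinet so abruptly?

In situ: The manager did put which exhibit in the cabinet so abruptly.
'which exhibit' functions as the direct object of 'put'. The gap is right after 'put'.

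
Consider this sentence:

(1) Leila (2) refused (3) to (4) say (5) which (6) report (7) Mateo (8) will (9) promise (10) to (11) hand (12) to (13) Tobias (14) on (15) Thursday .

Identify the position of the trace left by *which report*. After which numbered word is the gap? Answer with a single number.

In situ: Mateo will promise to hand which report to Tobias on Thursday.
'which report' functions as the direct object of 'hand'. Fronting leaves a gap immediately after 'hand':
Leila refused to say which report Mateo will promise to hand ___ to Tobias on Thursday.
'hand' is word 11.

11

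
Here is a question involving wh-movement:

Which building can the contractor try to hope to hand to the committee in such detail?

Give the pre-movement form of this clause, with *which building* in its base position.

The contractor can try to hope to hand which building to the committee in such detail.

The filler 'which building' is interpreted as the direct object of 'hand'. Fronting leaves a gap immediately after 'hand':
Which building can the contractor try to hope to hand ___ to the committee in such detail?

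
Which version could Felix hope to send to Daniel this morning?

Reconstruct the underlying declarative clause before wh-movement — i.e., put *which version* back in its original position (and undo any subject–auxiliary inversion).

'which version' functions as the direct object of 'send'. It moves to the left edge, and the trace sits right after 'send':
Which version could Felix hope to send ___ to Daniel this morning?

Felix could hope to send which version to Daniel this morning.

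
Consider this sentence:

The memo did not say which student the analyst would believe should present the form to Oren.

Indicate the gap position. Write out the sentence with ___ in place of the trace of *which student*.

The memo did not say which student the analyst would believe ___ should present the form to Oren.

Underlying clause: The analyst would believe which student should present the form to Oren.
'which student' functions as the subject of the clause embedded under 'believe'. The gap is right after 'believe'.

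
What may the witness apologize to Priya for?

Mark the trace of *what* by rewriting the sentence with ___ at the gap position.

Underlying clause: The witness may apologize to Priya for what.
The filler 'what' is interpreted as the object of the preposition 'for'. The gap is right after 'for'.

What may the witness apologize to Priya for ___?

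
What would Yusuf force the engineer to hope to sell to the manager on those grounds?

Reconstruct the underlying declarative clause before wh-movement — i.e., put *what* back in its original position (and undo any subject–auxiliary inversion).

'what' is the direct object of 'sell'. Fronting leaves a gap immediately after 'sell':
What would Yusuf force the engineer to hope to sell ___ to the manager on those grounds?

Yusuf would force the engineer to hope to sell what to the manager on those grounds.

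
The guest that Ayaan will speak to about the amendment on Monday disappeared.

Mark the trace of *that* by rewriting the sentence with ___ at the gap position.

'that' functions as the object of the preposition 'to'. The gap is right after 'to'.

The guest that Ayaan will speak to ___ about the amendment on Monday disappeared.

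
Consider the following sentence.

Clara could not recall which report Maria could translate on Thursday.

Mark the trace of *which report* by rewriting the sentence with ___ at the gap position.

Clara could not recall which report Maria could translate ___ on Thursday.

Before movement: Maria could translate which report on Thursday.
'which report' is the direct object of 'translate'. The gap is right after 'translate'.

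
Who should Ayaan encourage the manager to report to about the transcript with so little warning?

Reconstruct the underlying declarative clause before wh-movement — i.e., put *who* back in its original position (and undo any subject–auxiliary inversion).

Ayaan should encourage the manager to report to who about the transcript with so little warning.

The filler 'who' is interpreted as the object of the preposition 'to'. Fronting leaves a gap immediately after 'to':
Who should Ayaan encourage the manager to report to ___ about the transcript with so little warning?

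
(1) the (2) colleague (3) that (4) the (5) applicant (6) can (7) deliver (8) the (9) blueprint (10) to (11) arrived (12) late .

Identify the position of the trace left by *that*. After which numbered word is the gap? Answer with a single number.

The filler 'that' is interpreted as the object of the preposition 'to' (recipient of 'deliver'). It moves to the left edge, and the trace sits right after 'to':
The colleague that the applicant can deliver the blueprint to ___ arrived late.
'to' is word 10.

10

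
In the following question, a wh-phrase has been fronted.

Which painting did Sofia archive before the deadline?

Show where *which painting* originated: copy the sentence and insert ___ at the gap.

Pre-movement form: Sofia did archive which painting before the deadline.
The filler 'which painting' is interpreted as the direct object of 'archive'. The gap is right after 'archive'.

Which painting did Sofia archive ___ before the deadline?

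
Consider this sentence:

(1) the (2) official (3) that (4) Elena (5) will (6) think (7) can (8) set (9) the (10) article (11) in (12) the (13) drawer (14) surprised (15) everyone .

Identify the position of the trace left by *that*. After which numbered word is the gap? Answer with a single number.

'that' functions as the subject of the clause embedded under 'think'. Fronting leaves a gap immediately after 'think':
The official that Elena will think ___ can set the article in the drawer surprised everyone.
'think' is word 6.

6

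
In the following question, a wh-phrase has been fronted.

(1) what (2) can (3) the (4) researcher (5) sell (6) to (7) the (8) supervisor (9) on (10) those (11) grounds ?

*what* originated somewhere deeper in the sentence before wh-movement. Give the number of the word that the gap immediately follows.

5

In situ: The researcher can sell what to the supervisor on those grounds.
'what' functions as the direct object of 'sell'. Fronting leaves a gap immediately after 'sell':
What can the researcher sell ___ to the supervisor on those grounds?
'sell' is word 5.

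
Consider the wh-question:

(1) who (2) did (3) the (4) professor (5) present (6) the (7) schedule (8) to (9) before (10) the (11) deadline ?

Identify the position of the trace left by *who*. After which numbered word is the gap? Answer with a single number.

8

In situ: The professor did present the schedule to who before the deadline.
The filler 'who' is interpreted as the object of the preposition 'to' (recipient of 'present'). It moves to the left edge, and the trace sits right after 'to':
Who did the professor present the schedule to ___ before the deadline?
'to' is word 8.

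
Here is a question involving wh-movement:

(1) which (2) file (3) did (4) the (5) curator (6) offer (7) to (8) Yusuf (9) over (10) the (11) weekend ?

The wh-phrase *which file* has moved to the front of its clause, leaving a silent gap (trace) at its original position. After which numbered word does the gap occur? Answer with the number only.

6

Pre-movement form: The curator did offer which file to Yusuf over the weekend.
'which file' functions as the direct object of 'offer'. Wh-movement fronts it, leaving a gap right after 'offer':
Which file did the curator offer ___ to Yusuf over the weekend?
'offer' is word 6.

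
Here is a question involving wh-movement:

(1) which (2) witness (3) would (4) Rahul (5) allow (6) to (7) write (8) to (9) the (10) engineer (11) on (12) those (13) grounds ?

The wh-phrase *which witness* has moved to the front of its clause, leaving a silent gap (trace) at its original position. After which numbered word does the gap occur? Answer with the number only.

5

Before movement: Rahul would allow which witness to write to the engineer on those grounds.
The filler 'which witness' is interpreted as the direct object of 'allow'. It moves to the left edge, and the trace sits right after 'allow':
Which witness would Rahul allow ___ to write to the engineer on those grounds?
'allow' is word 5.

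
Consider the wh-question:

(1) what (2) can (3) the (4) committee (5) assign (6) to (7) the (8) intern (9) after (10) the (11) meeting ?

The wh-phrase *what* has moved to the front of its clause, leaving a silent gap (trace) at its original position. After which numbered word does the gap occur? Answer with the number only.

5

Underlying clause: The committee can assign what to the intern after the meeting.
The filler 'what' is interpreted as the direct object of 'assign'. Fronting leaves a gap immediately after 'assign':
What can the committee assign ___ to the intern after the meeting?
'assign' is word 5.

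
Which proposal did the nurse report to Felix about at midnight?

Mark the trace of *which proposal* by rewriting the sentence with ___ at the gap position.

Underlying clause: The nurse did report to Felix about which proposal at midnight.
'which proposal' functions as the object of the preposition 'about'. The gap is right after 'about'.

Which proposal did the nurse report to Felix about ___ at midnight?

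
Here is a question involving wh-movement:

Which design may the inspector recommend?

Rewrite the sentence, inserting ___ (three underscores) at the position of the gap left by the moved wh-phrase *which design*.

Which design may the inspector recommend ___?

In situ: The inspector may recommend which design.
'which design' is the direct object of 'recommend'. The gap is right after 'recommend'.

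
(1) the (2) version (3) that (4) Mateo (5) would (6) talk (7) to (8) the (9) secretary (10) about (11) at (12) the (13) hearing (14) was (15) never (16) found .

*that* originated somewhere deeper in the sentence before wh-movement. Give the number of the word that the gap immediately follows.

The filler 'that' is interpreted as the object of the preposition 'about'. Wh-movement fronts it, leaving a gap right after 'about':
The version that Mateo would talk to the secretary about ___ at the hearing was never found.
'about' is word 10.

10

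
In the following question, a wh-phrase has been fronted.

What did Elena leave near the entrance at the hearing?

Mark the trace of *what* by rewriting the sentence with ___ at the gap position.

Pre-movement form: Elena did leave what near the entrance at the hearing.
'what' functions as the direct object of 'leave'. The gap is right after 'leave'.

What did Elena leave ___ near the entrance at the hearing?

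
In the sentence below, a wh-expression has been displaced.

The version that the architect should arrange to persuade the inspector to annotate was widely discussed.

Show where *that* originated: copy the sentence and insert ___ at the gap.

The filler 'that' is interpreted as the direct object of 'annotate'. The gap is right after 'annotate'.

The version that the architect should arrange to persuade the inspector to annotate ___ was widely discussed.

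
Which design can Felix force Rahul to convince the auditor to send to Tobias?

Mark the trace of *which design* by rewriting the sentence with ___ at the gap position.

In situ: Felix can force Rahul to convince the auditor to send which design to Tobias.
'which design' is the direct object of 'send'. The gap is right after 'send'.

Which design can Felix force Rahul to convince the auditor to send ___ to Tobias?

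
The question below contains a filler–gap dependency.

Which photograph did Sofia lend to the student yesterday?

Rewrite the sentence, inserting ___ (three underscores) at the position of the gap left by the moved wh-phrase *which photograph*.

Pre-movement form: Sofia did lend which photograph to the student yesterday.
'which photograph' is the direct object of 'lend'. The gap is right after 'lend'.

Which photograph did Sofia lend ___ to the student yesterday?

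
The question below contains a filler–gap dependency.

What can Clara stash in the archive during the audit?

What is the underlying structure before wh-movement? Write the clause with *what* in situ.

'what' functions as the direct object of 'stash'. Wh-movement fronts it, leaving a gap right after 'stash':
What can Clara stash ___ in the archive during the audit?

Clara can stash what in the archive during the audit.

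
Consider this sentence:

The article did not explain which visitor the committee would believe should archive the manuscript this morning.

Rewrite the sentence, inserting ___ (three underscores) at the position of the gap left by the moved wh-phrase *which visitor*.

The article did not explain which visitor the committee would believe ___ should archive the manuscript this morning.

Pre-movement form: The committee would believe which visitor should archive the manuscript this morning.
'which visitor' functions as the subject of the clause embedded under 'believe'. The gap is right after 'believe'.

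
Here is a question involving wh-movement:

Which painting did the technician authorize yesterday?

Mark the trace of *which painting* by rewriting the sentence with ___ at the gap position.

In situ: The technician did authorize which painting yesterday.
The filler 'which painting' is interpreted as the direct object of 'authorize'. The gap is right after 'authorize'.

Which painting did the technician authorize ___ yesterday?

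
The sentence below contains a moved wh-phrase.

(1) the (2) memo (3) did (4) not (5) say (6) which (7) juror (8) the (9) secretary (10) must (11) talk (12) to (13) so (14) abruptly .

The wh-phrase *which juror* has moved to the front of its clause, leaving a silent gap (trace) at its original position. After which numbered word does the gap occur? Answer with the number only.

In situ: The secretary must talk to which juror so abruptly.
'which juror' is the object of the preposition 'to'. Fronting leaves a gap immediately after 'to':
The memo did not say which juror the secretary must talk to ___ so abruptly.
'to' is word 12.

12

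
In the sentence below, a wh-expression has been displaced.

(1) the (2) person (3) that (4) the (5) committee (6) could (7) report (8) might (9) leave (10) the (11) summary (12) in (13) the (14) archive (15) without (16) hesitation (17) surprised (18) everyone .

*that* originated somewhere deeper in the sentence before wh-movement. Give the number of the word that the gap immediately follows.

7

'that' is the subject of the clause embedded under 'report'. Fronting leaves a gap immediately after 'report':
The person that the committee could report ___ might leave the summary in the archive without hesitation surprised everyone.
'report' is word 7.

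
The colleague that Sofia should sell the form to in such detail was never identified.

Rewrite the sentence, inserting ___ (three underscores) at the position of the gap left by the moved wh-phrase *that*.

The colleague that Sofia should sell the form to ___ in such detail was never identified.

The filler 'that' is interpreted as the object of the preposition 'to' (recipient of 'sell'). The gap is right after 'to'.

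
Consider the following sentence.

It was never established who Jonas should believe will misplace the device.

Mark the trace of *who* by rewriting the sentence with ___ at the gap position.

Underlying clause: Jonas should believe who will misplace the device.
'who' is the subject of the clause embedded under 'believe'. The gap is right after 'believe'.

It was never established who Jonas should believe ___ will misplace the device.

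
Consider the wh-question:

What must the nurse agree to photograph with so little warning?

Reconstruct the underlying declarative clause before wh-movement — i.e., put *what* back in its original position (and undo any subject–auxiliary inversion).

The nurse must agree to photograph what with so little warning.

The filler 'what' is interpreted as the direct object of 'photograph'. It moves to the left edge, and the trace sits right after 'photograph':
What must the nurse agree to photograph ___ with so little warning?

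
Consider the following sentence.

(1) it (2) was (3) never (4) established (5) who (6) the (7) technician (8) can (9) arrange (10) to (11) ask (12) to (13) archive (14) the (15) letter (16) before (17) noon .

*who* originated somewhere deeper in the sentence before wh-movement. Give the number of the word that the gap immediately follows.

Before movement: The technician can arrange to ask who to archive the letter before noon.
'who' functions as the direct object of 'ask'. Wh-movement fronts it, leaving a gap right after 'ask':
It was never established who the technician can arrange to ask ___ to archive the letter before noon.
'ask' is word 11.

11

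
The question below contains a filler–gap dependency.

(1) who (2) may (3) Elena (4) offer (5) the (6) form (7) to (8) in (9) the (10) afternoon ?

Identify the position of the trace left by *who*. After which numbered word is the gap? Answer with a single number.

In situ: Elena may offer the form to who in the afternoon.
'who' is the object of the preposition 'to' (recipient of 'offer'). Fronting leaves a gap immediately after 'to':
Who may Elena offer the form to ___ in the afternoon?
'to' is word 7.

7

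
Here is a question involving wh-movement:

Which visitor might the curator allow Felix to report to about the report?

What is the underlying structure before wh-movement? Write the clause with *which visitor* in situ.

'which visitor' is the object of the preposition 'to'. It moves to the left edge, and the trace sits right after 'to':
Which visitor might the curator allow Felix to report to ___ about the report?

The curator might allow Felix to report to which visitor about the report.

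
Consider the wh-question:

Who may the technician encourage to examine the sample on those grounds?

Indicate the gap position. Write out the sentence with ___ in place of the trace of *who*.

Who may the technician encourage ___ to examine the sample on those grounds?

In situ: The technician may encourage who to examine the sample on those grounds.
'who' functions as the direct object of 'encourage'. The gap is right after 'encourage'.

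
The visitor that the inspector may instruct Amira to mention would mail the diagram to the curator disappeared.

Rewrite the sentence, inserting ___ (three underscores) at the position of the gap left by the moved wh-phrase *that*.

'that' functions as the subject of the clause embedded under 'mention'. The gap is right after 'mention'.

The visitor that the inspector may instruct Amira to mention ___ would mail the diagram to the curator disappeared.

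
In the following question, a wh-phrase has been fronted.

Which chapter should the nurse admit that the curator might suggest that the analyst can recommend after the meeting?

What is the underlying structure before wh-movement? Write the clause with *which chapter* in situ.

'which chapter' functions as the direct object of 'recommend'. Wh-movement fronts it, leaving a gap right after 'recommend':
Which chapter should the nurse admit that the curator might suggest that the analyst can recommend ___ after the meeting?

The nurse should admit that the curator might suggest that the analyst can recommend which chapter after the meeting.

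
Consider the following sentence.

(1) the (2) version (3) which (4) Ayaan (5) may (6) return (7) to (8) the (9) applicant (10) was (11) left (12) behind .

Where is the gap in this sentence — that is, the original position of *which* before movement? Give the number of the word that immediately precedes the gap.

'which' functions as the direct object of 'return'. Fronting leaves a gap immediately after 'return':
The version which Ayaan may return ___ to the applicant was left behind.
'return' is word 6.

6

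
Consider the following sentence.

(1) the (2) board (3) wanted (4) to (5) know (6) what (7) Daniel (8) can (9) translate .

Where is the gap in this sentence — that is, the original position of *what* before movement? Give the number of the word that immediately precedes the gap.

Pre-movement form: Daniel can translate what.
The filler 'what' is interpreted as the direct object of 'translate'. Wh-movement fronts it, leaving a gap right after 'translate':
The board wanted to know what Daniel can translate ___.
'translate' is word 9.

9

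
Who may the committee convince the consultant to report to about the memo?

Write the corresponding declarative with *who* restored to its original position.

The committee may convince the consultant to report to who about the memo.

'who' is the object of the preposition 'to'. It moves to the left edge, and the trace sits right after 'to':
Who may the committee convince the consultant to report to ___ about the memo?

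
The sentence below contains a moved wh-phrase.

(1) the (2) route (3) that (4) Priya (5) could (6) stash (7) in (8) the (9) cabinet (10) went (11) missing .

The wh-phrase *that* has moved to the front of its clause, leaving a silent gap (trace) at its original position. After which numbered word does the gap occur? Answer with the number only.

'that' functions as the direct object of 'stash'. It moves to the left edge, and the trace sits right after 'stash':
The route that Priya could stash ___ in the cabinet went missing.
'stash' is word 6.

6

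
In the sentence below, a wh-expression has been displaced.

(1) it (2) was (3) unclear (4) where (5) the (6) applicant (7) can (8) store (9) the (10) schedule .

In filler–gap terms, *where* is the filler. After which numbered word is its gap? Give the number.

Pre-movement form: The applicant can store the schedule where.
'where' is the locative complement of 'store'. Fronting leaves a gap immediately after 'schedule':
It was unclear where the applicant can store the schedule ___.
'schedule' is word 10.

10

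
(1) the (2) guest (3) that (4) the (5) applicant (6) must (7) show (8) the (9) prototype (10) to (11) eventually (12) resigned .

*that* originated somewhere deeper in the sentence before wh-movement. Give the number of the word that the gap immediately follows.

10

'that' is the object of the preposition 'to' (recipient of 'show'). Fronting leaves a gap immediately after 'to':
The guest that the applicant must show the prototype to ___ eventually resigned.
'to' is word 10.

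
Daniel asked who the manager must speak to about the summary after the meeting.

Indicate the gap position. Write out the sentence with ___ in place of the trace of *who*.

Daniel asked who the manager must speak to ___ about the summary after the meeting.

Before movement: The manager must speak to who about the summary after the meeting.
'who' functions as the object of the preposition 'to'. The gap is right after 'to'.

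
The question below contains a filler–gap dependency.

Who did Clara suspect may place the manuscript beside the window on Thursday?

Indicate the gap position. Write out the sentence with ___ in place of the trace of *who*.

Underlying clause: Clara did suspect who may place the manuscript beside the window on Thursday.
The filler 'who' is interpreted as the subject of the clause embedded under 'suspect'. The gap is right after 'suspect'.

Who did Clara suspect ___ may place the manuscript beside the window on Thursday?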